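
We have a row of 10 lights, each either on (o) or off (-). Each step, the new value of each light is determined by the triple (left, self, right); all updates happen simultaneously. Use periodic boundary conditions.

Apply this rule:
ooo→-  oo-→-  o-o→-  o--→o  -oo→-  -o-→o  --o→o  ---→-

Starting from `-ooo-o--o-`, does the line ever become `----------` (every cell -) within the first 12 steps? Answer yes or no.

o----ooooo
-o--o-----
oooooo----
------o--o
o----ooooo  (repeats step 1; period 4)
step 12: ------o--o
step 12 is ------o--o, still not uniform -

no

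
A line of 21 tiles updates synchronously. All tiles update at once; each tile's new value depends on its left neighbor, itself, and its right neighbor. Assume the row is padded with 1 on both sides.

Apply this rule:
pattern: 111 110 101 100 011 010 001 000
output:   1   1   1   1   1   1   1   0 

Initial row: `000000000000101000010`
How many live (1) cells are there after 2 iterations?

13

100000000001111100111
110000000011111111111
count of 1: 13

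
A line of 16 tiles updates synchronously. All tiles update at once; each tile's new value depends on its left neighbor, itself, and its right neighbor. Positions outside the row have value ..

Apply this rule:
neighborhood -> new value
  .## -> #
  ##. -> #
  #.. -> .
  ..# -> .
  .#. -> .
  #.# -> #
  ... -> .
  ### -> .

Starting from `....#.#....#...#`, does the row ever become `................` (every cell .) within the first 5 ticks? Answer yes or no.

tick 1: .....#..........
tick 2: ................
all cells are . at tick 2

yes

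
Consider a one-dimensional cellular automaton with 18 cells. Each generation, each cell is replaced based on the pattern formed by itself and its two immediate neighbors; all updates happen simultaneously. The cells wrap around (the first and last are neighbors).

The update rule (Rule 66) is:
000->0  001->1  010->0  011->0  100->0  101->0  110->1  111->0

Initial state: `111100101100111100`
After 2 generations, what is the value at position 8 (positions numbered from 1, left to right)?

0

000101000101000101
001000001000001000
position 8 holds 0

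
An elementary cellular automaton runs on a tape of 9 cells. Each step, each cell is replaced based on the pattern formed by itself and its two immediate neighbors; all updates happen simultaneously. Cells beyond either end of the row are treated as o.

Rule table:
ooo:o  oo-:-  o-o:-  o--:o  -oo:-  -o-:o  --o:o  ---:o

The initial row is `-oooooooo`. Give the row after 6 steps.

oooooo-oo

--ooooooo
oo-oooooo
o---ooooo
-ooo-oooo
--o---ooo
oooooo-oo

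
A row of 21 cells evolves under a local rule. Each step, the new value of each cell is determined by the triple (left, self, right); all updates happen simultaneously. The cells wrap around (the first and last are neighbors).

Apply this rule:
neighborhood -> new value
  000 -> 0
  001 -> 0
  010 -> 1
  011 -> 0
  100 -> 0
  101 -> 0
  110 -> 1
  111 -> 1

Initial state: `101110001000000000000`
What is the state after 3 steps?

100010001000000000000

100110001000000000000
100010001000000000000
100010001000000000000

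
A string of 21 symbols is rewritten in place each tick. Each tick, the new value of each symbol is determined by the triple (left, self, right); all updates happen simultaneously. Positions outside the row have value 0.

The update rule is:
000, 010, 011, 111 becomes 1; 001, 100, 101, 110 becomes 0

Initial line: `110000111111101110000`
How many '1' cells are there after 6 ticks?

100110111111001100111
100100111110001000110
100100111100101010100
100100111000101010101
100100110010101010101
100100100010101010101
count of 1: 9

9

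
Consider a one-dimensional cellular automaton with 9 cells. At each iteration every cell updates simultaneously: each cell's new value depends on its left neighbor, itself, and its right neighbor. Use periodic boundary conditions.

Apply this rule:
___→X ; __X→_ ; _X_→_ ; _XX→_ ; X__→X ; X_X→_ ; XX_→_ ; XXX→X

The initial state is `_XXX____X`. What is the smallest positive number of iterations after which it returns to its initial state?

3

__X_XXX__
X____X_XX
_XXX____X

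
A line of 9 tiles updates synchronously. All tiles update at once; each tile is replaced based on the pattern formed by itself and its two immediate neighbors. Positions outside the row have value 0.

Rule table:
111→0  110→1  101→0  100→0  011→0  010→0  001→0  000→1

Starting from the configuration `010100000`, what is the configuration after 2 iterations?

000001111
111100001

111100001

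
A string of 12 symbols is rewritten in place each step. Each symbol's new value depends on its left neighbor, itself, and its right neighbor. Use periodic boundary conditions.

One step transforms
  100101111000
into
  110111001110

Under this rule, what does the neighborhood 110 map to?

1

At position 8 the neighborhood is 110; the next row has 1 there.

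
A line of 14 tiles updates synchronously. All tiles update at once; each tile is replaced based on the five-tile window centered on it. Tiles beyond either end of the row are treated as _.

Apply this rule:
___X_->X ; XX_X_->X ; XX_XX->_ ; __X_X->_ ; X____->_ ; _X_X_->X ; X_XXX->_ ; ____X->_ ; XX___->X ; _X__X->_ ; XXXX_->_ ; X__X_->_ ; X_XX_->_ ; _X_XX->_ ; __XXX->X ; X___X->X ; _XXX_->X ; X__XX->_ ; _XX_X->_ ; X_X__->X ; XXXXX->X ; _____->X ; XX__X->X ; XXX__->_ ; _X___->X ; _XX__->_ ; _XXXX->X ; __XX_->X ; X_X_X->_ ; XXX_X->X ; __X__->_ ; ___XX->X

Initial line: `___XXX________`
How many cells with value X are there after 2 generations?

X_XXX_X_XXXXXX
___XXX___XXX__
count of X: 6

6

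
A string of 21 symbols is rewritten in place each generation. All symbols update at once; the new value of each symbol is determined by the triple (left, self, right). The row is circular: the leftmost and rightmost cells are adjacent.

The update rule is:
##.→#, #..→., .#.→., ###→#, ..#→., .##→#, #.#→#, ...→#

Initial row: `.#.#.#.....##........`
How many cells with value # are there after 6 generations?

..#.#..###.##.#######
...#...##############
.#...#.##############
#..#..###############
#.....###############
#.###.###############
count of #: 19

19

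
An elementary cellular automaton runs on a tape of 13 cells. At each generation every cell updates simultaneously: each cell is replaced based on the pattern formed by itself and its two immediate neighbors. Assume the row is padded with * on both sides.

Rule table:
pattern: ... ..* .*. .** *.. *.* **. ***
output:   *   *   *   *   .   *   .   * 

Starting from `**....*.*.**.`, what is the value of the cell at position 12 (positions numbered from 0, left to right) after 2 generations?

generation 1: *..********.*
generation 2: ..********.**
position 12 holds *

*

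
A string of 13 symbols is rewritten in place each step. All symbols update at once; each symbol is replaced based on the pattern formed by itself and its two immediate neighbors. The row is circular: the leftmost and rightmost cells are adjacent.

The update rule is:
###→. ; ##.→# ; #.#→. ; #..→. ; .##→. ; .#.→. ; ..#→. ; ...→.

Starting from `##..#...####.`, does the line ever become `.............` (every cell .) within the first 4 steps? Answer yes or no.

step 1: .#.........#.
step 2: .............
all cells are . at step 2

yes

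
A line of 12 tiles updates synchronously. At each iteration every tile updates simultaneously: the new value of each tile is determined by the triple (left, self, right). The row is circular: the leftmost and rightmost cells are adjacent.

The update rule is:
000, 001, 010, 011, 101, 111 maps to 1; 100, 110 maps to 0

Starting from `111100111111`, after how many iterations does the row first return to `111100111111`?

12

111001111111
110011111111
100111111111
001111111111
011111111110
111111111100
111111111001
111111110011
111111100111
111111001111
111110011111
111100111111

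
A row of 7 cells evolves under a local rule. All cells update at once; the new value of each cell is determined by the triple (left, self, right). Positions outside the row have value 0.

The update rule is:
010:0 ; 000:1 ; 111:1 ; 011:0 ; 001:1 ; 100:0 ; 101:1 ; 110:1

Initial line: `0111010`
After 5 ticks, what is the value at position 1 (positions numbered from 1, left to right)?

1

1011100
0101101
1010110
0101010
1010100
position 1 holds 1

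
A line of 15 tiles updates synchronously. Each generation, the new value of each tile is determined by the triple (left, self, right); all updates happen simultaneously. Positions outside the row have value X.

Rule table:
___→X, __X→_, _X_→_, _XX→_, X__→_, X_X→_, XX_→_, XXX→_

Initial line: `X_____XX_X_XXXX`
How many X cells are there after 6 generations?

__XXX__________
______XXXXXXXX_
_XXXX__________
______XXXXXXXX_  (repeats generation 2; period 2)
generation 6: ______XXXXXXXX_
count of X: 8

8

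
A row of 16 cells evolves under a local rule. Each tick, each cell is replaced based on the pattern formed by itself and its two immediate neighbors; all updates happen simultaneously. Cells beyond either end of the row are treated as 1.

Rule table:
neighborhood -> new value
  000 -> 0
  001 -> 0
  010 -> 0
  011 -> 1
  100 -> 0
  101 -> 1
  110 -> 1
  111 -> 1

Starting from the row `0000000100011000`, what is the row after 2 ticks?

0000000000011000
0000000000011000

0000000000011000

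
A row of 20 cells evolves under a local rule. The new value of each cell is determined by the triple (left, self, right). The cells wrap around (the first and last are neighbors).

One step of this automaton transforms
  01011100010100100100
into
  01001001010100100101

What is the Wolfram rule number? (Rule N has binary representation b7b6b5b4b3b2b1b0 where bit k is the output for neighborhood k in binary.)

133

position 4: 111 → 1  (bit 7 = 1)
position 5: 110 → 0  (bit 6 = 0)
position 2: 101 → 0  (bit 5 = 0)
position 6: 100 → 0  (bit 4 = 0)
position 3: 011 → 0  (bit 3 = 0)
position 1: 010 → 1  (bit 2 = 1)
position 0: 001 → 0  (bit 1 = 0)
position 7: 000 → 1  (bit 0 = 1)
bits b7..b0 = 10000101 = 133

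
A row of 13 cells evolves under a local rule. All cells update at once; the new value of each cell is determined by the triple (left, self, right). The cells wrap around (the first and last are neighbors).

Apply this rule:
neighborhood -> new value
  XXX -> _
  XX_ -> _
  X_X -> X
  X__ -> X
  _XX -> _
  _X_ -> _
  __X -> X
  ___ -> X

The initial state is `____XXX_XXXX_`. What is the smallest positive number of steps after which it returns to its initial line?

2

XXXX___X____X
____XXX_XXXX_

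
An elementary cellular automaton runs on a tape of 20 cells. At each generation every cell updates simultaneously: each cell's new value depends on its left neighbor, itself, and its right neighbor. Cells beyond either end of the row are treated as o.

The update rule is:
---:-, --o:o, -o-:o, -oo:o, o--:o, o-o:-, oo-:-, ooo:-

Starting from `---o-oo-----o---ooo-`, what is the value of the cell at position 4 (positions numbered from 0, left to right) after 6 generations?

o-oo-o-o---ooo-oo---
--o--o-oo-oo---o-o-o
oooooo-o--o-o-oo-o-o
-------oooo-o-o--o-o
o-----oo----o-oooo-o
-o---oo-o--oo-o----o
position 4 holds -

-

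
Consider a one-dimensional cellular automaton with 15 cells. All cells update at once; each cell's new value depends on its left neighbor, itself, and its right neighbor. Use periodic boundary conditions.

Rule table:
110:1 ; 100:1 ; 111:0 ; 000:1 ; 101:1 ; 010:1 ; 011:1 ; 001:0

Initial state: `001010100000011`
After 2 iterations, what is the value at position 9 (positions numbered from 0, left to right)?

101111111111011
111000000001110
position 9 holds 0

0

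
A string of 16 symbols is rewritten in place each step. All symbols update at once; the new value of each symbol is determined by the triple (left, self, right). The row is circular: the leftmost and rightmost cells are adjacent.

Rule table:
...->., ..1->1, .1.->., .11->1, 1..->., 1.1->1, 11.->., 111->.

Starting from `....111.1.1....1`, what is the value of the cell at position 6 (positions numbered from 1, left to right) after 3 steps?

...11..1.1....1.
..11..1.1....1..
.11..1.1....1...
position 6 holds 1

1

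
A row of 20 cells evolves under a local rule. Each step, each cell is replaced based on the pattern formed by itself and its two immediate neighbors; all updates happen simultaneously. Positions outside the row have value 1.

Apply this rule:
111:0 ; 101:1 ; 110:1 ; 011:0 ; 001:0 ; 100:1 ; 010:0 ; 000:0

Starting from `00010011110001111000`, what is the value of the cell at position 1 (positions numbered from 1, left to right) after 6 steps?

10001000011000001100
11000100001100000110
01100010000110000011
10110001000011000000
11011000100001100000
01101100010000110000
position 1 holds 0

0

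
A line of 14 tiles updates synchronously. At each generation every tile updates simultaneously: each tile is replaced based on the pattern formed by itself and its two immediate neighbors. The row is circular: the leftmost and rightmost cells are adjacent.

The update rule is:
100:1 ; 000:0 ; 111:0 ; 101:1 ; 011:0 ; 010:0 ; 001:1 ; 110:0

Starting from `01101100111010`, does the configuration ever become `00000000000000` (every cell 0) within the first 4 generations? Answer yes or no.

no

10010011000101
01101100101010
10010011010101
01101100101010
generation 4 is 01101100101010, still not uniform 0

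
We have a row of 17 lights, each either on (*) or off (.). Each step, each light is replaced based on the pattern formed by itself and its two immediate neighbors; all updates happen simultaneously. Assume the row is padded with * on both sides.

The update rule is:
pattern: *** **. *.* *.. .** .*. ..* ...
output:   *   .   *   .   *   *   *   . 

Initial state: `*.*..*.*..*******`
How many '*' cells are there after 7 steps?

16

.**.****.********
**.****.*********
*.****.**********
.****.***********
****.************
***.*************
**.**************
count of *: 16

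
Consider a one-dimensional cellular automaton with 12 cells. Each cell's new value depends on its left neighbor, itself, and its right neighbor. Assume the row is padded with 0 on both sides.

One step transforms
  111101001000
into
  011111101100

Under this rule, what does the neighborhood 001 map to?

At position 7 the neighborhood is 001; the next row has 0 there.

0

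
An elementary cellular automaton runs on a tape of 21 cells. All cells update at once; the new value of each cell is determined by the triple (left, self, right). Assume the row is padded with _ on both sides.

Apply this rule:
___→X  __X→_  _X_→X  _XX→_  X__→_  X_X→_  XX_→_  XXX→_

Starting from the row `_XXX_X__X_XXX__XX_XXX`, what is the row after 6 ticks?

tick 1: _____X__X____________
tick 2: XXXX_X__X_XXXXXXXXXXX
tick 3: _____X__X____________  (repeats tick 1; period 2)
tick 6: XXXX_X__X_XXXXXXXXXXX

XXXX_X__X_XXXXXXXXXXX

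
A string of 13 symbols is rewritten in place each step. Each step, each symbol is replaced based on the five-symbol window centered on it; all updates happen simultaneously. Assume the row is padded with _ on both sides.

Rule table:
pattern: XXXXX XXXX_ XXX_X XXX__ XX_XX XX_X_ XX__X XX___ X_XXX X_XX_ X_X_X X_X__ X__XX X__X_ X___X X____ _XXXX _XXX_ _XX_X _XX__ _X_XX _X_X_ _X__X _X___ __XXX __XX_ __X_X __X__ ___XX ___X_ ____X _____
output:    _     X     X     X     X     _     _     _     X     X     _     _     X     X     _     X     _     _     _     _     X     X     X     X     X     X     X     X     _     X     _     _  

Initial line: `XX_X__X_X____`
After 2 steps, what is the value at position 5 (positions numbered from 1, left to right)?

X

X___XXXX_XX__
XX__X_XXXX__X
position 5 holds X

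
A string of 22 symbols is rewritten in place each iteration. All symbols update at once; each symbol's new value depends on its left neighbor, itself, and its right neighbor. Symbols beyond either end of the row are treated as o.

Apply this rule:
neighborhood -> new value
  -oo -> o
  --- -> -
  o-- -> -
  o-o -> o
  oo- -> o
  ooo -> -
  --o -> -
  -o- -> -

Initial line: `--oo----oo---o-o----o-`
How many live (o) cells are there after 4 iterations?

iteration 1: --oo----oo----o------o
iteration 2: --oo----oo-----------o
iteration 3: --oo----oo-----------o  (fixed point — unchanged through iteration 4)
count of o: 5

5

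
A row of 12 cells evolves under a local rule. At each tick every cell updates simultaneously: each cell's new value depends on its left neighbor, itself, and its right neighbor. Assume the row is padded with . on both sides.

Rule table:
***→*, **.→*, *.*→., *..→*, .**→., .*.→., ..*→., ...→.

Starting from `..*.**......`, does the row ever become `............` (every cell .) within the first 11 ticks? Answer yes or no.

yes

.....**.....
......**....
.......**...
........**..
.........**.
..........**
...........*
............
all cells are . at tick 8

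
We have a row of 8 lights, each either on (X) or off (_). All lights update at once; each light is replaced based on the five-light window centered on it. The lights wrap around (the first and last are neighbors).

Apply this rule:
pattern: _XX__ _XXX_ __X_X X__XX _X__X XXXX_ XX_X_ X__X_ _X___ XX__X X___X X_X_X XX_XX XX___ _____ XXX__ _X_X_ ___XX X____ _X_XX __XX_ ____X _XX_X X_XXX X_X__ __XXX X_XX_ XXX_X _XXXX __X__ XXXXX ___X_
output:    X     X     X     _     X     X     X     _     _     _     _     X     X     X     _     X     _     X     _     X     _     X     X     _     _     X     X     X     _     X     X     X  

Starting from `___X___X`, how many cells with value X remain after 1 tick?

4

tick 1: __XX__XX
count of X: 4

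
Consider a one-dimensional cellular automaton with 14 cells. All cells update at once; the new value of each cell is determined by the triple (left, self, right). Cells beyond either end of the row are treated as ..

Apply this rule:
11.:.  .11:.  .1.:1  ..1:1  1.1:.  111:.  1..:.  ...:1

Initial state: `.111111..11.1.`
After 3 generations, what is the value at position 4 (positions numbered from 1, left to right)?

.

1.......1...1.
1.1111111.111.
1.............
position 4 holds .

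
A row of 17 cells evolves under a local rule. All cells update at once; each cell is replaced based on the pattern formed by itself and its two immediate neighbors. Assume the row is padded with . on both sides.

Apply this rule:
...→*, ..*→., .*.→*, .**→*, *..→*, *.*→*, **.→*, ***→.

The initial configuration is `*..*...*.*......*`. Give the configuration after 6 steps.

*....***..*****.*

step 1: **.***.********.*
step 2: ****.***......***
step 3: *..***.******.*.*
step 4: **.*.***....*****
step 5: ******.****.*...*
step 6: *....***..*****.*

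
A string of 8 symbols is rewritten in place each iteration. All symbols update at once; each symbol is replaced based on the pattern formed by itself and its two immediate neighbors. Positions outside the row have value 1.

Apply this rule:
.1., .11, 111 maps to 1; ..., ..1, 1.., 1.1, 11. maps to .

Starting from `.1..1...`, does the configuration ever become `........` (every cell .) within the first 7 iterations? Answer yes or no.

.1..1...  (fixed point — unchanged through iteration 7)
iteration 7 is .1..1..., still not uniform .

no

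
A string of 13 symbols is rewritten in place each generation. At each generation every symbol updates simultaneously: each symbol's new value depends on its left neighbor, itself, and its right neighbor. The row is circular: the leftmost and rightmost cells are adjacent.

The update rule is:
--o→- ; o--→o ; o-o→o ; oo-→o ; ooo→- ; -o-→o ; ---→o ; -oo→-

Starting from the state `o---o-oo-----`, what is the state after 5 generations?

-oo--ooo--oo-

generation 1: ooo-oo-ooooo-
generation 2: --oo-oo----oo
generation 3: o--oo-oooo--o
generation 4: oo--oo---oo--
generation 5: -oo--ooo--oo-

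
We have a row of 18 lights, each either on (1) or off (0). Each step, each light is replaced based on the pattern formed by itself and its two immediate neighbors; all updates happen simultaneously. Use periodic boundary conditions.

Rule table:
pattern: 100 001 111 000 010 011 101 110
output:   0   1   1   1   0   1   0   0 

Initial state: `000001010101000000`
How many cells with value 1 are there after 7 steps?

16

step 1: 111110000000011111
step 2: 111100111111111111
step 3: 111001111111111111
step 4: 110011111111111111
step 5: 100111111111111111
step 6: 001111111111111111
step 7: 011111111111111110
count of 1: 16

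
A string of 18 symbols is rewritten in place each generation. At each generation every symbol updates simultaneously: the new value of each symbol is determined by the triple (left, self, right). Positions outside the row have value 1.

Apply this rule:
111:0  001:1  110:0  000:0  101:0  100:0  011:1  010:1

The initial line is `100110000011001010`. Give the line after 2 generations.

001100000110011010
011000001100110010

011000001100110010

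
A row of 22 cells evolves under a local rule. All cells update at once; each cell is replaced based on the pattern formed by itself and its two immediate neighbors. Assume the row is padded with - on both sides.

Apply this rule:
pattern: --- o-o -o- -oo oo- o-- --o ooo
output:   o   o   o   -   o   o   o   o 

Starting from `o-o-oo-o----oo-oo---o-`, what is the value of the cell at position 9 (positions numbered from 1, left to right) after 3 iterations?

o

iteration 1: oooo-ooooooo-oo-oooooo
iteration 2: -oooo-ooooooo-oo-ooooo
iteration 3: o-oooo-ooooooo-oo-oooo
position 9 holds o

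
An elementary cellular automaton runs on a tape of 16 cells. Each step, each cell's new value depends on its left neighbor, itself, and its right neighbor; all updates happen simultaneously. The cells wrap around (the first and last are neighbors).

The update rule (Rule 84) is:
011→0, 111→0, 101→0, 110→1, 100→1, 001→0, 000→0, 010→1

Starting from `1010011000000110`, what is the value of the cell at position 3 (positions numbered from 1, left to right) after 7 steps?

0

1011001100000010
1001100110000010
1100110011000010
0110011001100010
0011001100110011
1001100110011001
1100110011001100
position 3 holds 0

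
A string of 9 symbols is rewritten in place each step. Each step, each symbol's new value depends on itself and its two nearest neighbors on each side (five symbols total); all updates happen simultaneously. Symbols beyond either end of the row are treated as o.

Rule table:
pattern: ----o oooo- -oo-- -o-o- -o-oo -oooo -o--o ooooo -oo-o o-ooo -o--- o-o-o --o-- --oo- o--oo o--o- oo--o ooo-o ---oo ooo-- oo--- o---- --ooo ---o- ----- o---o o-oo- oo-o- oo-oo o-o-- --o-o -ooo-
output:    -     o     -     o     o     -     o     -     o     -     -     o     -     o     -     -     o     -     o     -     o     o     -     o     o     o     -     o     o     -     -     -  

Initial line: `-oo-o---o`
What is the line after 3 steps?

o-o--o---

step 1: o-oo--oo-
step 2: -o--o-ooo
step 3: o-o--o---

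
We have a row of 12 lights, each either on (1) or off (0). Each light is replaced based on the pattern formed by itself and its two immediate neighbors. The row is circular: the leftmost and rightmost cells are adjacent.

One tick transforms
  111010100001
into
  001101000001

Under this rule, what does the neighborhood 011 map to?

1

At position 11 the neighborhood is 011; the next row has 1 there.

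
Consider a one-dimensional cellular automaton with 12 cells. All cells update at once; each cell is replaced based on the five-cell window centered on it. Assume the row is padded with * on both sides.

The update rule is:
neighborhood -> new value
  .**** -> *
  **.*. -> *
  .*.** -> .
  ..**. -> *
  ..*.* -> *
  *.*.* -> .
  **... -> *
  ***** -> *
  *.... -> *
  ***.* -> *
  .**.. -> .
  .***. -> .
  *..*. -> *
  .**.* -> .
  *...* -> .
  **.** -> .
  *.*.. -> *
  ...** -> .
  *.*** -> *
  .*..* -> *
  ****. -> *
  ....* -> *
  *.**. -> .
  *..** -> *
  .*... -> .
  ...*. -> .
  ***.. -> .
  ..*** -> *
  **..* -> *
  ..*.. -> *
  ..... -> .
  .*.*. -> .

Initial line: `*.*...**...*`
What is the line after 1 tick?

***...*.*..*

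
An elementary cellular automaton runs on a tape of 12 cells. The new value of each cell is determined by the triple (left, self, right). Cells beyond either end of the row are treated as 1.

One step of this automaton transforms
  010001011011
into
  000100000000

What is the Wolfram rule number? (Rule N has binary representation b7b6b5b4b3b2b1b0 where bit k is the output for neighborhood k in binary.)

1

position 11: 111 → 0  (bit 7 = 0)
position 8: 110 → 0  (bit 6 = 0)
position 0: 101 → 0  (bit 5 = 0)
position 2: 100 → 0  (bit 4 = 0)
position 7: 011 → 0  (bit 3 = 0)
position 1: 010 → 0  (bit 2 = 0)
position 4: 001 → 0  (bit 1 = 0)
position 3: 000 → 1  (bit 0 = 1)
bits b7..b0 = 00000001 = 1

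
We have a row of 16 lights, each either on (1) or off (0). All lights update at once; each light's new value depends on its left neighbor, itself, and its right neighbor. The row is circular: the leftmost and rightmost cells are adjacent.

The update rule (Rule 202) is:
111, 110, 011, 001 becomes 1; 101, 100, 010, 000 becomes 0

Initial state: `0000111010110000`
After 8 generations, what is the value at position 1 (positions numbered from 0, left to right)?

1

0001111000110000
0011111001110000
0111111011110000
1111111011110000
1111111011110001
1111111011110011
1111111011110111
1111111011110111
position 1 holds 1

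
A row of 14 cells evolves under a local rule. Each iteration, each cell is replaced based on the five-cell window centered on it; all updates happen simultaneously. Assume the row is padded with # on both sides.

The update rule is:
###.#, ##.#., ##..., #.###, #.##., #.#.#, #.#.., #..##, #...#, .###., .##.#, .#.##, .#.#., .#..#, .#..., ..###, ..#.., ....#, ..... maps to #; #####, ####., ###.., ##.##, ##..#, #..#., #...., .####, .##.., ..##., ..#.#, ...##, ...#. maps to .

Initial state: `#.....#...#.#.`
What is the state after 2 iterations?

iteration 1: .#.##.###..###
iteration 2: #####.##..##..

#####.##..##..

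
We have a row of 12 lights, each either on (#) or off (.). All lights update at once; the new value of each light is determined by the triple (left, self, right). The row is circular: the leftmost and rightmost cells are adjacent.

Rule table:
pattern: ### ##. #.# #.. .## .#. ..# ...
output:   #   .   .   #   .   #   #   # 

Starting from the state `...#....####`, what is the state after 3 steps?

step 1: ########.##.
step 2: .######.....
step 3: #.####.#####

#.####.#####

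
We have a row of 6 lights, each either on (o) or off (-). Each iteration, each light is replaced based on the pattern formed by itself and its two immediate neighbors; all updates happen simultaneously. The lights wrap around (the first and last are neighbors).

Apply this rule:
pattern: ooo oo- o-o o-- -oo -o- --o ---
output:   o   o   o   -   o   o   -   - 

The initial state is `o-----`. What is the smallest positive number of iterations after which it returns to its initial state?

1

o-----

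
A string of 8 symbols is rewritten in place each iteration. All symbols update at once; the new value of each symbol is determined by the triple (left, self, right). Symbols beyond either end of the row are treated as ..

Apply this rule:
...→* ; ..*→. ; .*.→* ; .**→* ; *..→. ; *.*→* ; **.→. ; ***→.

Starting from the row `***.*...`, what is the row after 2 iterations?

*..**.**
*..*.**.

*..*.**.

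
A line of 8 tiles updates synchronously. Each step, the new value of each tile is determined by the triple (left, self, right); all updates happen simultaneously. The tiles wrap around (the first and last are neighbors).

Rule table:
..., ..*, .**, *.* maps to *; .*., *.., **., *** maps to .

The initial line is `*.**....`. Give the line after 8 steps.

..**..**

.**..***
**..**..
*..**..*
..**..**
.**..**.
**..**..  (repeats step 2; period 4)
step 8: ..**..**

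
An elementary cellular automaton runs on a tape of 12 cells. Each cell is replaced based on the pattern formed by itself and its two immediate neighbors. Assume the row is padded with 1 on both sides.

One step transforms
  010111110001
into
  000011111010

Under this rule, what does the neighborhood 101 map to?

At position 0 the neighborhood is 101; the next row has 0 there.

0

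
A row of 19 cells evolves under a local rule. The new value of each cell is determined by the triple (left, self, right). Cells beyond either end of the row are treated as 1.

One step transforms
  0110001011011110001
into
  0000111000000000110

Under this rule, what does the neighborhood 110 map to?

At position 2 the neighborhood is 110; the next row has 0 there.

0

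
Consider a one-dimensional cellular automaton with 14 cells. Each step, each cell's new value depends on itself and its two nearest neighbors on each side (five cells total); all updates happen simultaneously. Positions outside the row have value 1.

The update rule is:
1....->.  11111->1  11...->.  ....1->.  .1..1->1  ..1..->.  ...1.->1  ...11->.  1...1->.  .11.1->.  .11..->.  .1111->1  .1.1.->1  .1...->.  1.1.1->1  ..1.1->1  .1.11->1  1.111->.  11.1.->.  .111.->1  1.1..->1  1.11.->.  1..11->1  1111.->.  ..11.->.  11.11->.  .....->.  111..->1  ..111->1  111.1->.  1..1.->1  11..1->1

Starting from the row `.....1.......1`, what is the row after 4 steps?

step 1: ....1........1
step 2: ...1.........1
step 3: ..1..........1
step 4: 11...........1

11...........1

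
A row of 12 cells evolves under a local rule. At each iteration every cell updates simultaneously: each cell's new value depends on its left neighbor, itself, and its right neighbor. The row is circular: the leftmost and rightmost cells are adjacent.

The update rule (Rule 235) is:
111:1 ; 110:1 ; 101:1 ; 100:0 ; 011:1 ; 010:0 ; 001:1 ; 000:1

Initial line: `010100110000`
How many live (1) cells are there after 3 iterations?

iteration 1: 101001110111
iteration 2: 110011111111
iteration 3: 110111111111
count of 1: 11

11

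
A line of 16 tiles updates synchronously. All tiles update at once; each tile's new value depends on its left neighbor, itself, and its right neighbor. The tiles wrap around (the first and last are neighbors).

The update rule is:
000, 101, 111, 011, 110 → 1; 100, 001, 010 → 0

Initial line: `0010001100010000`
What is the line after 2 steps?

1010011110010111

step 1: 1000101101000111
step 2: 1010011110010111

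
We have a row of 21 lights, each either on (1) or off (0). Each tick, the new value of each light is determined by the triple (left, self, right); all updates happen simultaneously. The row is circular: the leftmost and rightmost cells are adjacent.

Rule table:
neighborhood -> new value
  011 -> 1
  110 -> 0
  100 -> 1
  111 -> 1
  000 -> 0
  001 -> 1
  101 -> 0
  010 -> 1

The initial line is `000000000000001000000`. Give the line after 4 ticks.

000000000000011100000
000000000000111010000
000000000001110011000
000000000011101110100

000000000011101110100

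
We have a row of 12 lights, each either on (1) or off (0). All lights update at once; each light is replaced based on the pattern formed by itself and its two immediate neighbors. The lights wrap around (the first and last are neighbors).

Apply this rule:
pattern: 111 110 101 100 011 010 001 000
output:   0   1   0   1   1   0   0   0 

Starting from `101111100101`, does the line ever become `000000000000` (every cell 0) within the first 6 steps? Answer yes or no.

no

101000110001
100100111001
110010101101
011000001101
011100001100
010110001110
step 6 is 010110001110, still not uniform 0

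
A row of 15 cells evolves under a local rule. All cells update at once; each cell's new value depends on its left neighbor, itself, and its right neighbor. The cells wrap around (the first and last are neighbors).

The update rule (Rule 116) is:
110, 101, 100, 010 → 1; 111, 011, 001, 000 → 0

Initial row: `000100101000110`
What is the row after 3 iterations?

000110111100011
100011000110001
110001100011000

110001100011000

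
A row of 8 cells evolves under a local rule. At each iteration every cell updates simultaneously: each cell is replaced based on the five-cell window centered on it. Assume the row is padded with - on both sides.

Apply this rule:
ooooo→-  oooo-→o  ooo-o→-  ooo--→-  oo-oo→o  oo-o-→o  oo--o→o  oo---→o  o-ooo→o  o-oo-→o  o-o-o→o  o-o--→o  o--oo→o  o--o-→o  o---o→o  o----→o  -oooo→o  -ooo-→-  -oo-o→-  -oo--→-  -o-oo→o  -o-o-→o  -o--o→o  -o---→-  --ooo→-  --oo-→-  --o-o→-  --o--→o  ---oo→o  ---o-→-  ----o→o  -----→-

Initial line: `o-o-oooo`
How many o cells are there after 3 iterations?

-oooooo-
o-o--o-o
-oooo-oo
count of o: 6

6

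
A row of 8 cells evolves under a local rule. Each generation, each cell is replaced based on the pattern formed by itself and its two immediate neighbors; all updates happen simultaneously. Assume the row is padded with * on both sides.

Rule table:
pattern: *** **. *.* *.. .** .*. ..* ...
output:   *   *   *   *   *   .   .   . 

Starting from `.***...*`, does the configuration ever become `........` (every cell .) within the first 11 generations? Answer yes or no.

no

*****..*
******.*
********
********  (fixed point — unchanged through generation 11)
generation 11 is ********, still not uniform .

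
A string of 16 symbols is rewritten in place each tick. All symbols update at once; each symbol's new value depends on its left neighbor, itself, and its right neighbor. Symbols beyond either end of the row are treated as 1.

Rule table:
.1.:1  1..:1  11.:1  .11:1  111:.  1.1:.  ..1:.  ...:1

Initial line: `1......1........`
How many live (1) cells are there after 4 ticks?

111111.11111111.
.....1.1......1.
1111.1.111111.1.
...1.1.1....1.1.
count of 1: 5

5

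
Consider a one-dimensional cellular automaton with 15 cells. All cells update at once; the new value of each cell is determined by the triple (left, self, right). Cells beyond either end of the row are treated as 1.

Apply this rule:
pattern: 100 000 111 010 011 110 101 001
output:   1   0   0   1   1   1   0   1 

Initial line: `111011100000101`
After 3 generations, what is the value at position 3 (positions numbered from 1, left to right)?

001010110001101
111010111011101
001010101010101
position 3 holds 1

1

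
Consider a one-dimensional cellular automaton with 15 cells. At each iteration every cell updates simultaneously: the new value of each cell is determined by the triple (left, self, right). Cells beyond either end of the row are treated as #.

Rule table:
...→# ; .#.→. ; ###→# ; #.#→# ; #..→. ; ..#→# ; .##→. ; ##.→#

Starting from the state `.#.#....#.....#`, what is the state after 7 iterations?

#.#..###..####.
##..#.##.#.####
##.#.#.##.#.###
###.#.#.##.#.##
####.#.#.##.#.#
#####.#.#.##.#.
######.#.#.##.#

######.#.#.##.#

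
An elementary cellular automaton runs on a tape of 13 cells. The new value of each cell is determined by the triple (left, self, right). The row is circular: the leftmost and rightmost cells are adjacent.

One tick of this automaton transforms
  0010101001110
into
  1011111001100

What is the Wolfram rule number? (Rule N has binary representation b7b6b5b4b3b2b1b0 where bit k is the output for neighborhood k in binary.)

position 10: 111 → 1  (bit 7 = 1)
position 11: 110 → 0  (bit 6 = 0)
position 3: 101 → 1  (bit 5 = 1)
position 7: 100 → 0  (bit 4 = 0)
position 9: 011 → 1  (bit 3 = 1)
position 2: 010 → 1  (bit 2 = 1)
position 1: 001 → 0  (bit 1 = 0)
position 0: 000 → 1  (bit 0 = 1)
bits b7..b0 = 10101101 = 173

173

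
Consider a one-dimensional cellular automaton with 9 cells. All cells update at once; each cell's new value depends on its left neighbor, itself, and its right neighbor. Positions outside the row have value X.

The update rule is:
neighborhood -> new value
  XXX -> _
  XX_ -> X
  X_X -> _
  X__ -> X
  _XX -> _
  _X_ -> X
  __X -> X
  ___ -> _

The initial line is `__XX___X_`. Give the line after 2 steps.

XX_XX_XX_
_X__X__X_

_X__X__X_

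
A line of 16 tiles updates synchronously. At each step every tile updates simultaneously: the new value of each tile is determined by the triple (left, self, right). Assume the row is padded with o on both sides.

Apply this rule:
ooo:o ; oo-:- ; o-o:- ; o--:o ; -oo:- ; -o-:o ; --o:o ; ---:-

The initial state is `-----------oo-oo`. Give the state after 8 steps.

step 1: o---------o----o
step 2: -o-------ooo--o-
step 3: -oo-----o-o-ooo-
step 4: ---o---oo-o--o--
step 5: o-ooo-o---oooooo
step 6: ---o--oo-o-ooooo
step 7: o-oooo---o--oooo
step 8: ---oo-o-oooo-ooo

---oo-o-oooo-ooo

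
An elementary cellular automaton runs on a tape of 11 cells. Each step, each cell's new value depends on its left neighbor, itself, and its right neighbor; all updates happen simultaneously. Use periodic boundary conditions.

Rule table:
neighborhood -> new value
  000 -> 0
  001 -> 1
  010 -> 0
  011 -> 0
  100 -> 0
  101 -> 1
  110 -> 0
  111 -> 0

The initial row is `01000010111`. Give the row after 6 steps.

10100010000

10000101000
00001010001
00010100010
00101000100
01010001000
10100010000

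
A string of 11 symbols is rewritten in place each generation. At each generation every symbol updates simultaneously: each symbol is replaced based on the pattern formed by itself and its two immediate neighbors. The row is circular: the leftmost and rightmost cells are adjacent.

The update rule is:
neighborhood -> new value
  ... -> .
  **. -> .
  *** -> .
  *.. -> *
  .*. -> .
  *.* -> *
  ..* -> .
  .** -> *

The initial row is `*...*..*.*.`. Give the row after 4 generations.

*.*.*...*..

.*...*..*.*
*.*...*..*.
.*.*...*..*
*.*.*...*..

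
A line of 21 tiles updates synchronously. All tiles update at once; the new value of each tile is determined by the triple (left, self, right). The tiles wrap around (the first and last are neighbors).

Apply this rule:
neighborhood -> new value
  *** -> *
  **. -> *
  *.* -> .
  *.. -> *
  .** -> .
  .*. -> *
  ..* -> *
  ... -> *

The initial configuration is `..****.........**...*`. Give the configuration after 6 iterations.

**.************.*****
**..***********..****
****.************.***
****..***********..**
******.************.*
******..***********..

******..***********..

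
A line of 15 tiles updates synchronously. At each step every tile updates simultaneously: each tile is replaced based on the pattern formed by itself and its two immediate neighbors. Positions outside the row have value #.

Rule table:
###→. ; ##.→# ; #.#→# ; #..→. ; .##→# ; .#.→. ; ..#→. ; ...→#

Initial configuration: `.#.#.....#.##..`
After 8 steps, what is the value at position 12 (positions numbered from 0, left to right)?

#.#..###..###..
##...#.#..#.#..
.#.#..#....#...
#.#.....##...#.
##..###.##.#..#
.#..#.#####...#
#....##...#.#.#
#.##.##.#..#.##
position 12 holds .

.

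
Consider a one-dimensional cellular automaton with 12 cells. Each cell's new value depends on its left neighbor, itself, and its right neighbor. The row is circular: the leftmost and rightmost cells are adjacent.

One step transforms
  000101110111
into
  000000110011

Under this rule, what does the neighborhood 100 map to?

At position 0 the neighborhood is 100; the next row has 0 there.

0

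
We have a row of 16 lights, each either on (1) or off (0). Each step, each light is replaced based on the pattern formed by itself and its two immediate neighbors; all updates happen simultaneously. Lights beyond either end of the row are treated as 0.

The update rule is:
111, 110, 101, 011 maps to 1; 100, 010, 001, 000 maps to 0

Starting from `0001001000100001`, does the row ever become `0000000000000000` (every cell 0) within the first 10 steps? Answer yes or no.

yes

step 1: 0000000000000000
all cells are 0 at step 1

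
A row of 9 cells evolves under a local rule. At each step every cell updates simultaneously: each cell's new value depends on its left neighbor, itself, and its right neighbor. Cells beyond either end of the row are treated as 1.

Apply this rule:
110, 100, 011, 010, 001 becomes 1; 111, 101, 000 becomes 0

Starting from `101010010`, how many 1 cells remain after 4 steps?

4

101011110
101010010  (repeats step 0; period 2)
step 4: 101010010
count of 1: 4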